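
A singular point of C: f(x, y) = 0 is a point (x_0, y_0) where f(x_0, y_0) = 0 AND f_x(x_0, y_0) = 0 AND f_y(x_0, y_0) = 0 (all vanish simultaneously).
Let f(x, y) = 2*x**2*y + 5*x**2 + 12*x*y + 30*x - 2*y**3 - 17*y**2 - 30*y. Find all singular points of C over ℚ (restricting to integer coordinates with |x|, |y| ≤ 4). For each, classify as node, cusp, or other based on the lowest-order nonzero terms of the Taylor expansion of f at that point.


Singular points: {(-3, -3)}; classification: node.

Compute partial derivatives:
  f_x = 4*x*y + 10*x + 12*y + 30.
  f_y = 2*x**2 + 12*x - 6*y**2 - 34*y - 30.
Scan x_0 ∈ {−4, ..., 4}. For each x_0, f_y(x_0, y) is a polynomial in y; find its integer roots y ∈ {−4, ..., 4}, then test f_x and f at those candidates.
  x = -4: f_y(-4, y) = -6*y**2 - 34*y - 46; no integer root y with |y| ≤ 4.
  x = -3: f_y(-3, y) = -6*y**2 - 34*y - 48; vanishes at y ∈ {-3}. (-3, -3): f_x = 0, f = 0 — SINGULAR.
  x = -2: f_y(-2, y) = -6*y**2 - 34*y - 46; no integer root y with |y| ≤ 4.
  x = -1: f_y(-1, y) = -6*y**2 - 34*y - 40; vanishes at y ∈ {-4}. (-1, -4): f_x = -12 ≠ 0.
  x = 0: f_y(0, y) = -6*y**2 - 34*y - 30; no integer root y with |y| ≤ 4.
  x = 1: f_y(1, y) = -6*y**2 - 34*y - 16; no integer root y with |y| ≤ 4.
  x = 2: f_y(2, y) = -6*y**2 - 34*y + 2; no integer root y with |y| ≤ 4.
  x = 3: f_y(3, y) = -6*y**2 - 34*y + 24; no integer root y with |y| ≤ 4.
  x = 4: f_y(4, y) = -6*y**2 - 34*y + 50; no integer root y with |y| ≤ 4.
Only singular point on the grid: (-3, -3).
Classify: substitute x = -3 + u, y = -3 + v and expand: f = 2*u**2*v - u**2 - 2*v**3 + v**2.
No constant or linear terms (consistent with a singular point). Quadratic part: -u**2 + v**2. Cubic part: 2*u**2*v - 2*v**3.
The quadratic part v**2 - u**2 = (v − u)(v + u) splits into two distinct linear factors, so there are two distinct tangent lines y − -3 = ±(x − -3) — this is a node (ordinary double point).
Classification: node.


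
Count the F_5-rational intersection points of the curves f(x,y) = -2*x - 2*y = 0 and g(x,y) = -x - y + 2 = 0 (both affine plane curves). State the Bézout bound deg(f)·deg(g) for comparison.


Common zeros: ∅; count = 0; Bézout bound = 1.

deg(f) = 1, deg(g) = 1, so Bézout bound = 1.
Scan x ∈ F_5. For each x, list the y ∈ F_5 with f(x, y) ≡ 0 and those with g(x, y) ≡ 0 (mod 5); the common zeros in that column are the intersection.
  x = 0: f ≡ 0 at y ∈ {0}; g ≡ 0 at y ∈ {2}; common: ∅.
  x = 1: f ≡ 0 at y ∈ {4}; g ≡ 0 at y ∈ {1}; common: ∅.
  x = 2: f ≡ 0 at y ∈ {3}; g ≡ 0 at y ∈ {0}; common: ∅.
  x = 3: f ≡ 0 at y ∈ {2}; g ≡ 0 at y ∈ {4}; common: ∅.
  x = 4: f ≡ 0 at y ∈ {1}; g ≡ 0 at y ∈ {3}; common: ∅.
Collecting: common zeros = ∅, so the count is 0.
Comparison with the Bézout bound: 0 ≤ 1 = deg(f)·deg(g), as expected for curves with no common component (the affine F_5-count falls short of the bound because intersections may lie at infinity, over extension fields, or carry multiplicity).


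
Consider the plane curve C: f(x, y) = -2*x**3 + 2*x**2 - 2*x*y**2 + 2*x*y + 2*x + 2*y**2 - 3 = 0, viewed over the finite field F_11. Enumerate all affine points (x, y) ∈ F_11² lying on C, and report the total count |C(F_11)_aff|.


Affine F_11-points: {(1, 6), (2, 6), (2, 7), (3, 0), (3, 7), (4, 2), (4, 3), (7, 7), (8, 10), (9, 2), (9, 6), (10, 2), (10, 4)}; count = 13.

For each of the 121 pairs (x, y) ∈ F_11², evaluate f(x, y) mod 11. Record the zeros.
  x = 0: [0↦8, 1↦10, 2↦5, 3↦4, 4↦7, 5↦3, 6↦3, 7↦7, 8↦4, 9↦5, 10↦10]  zeros at y ∈ ∅
  x = 1: [0↦10, 1↦1, 2↦3, 3↦5, 4↦7, 5↦9, 6↦0, 7↦2, 8↦4, 9↦6, 10↦8]  zeros at y ∈ {6}
  x = 2: [0↦4, 1↦6, 2↦4, 3↦9, 4↦10, 5↦7, 6↦0, 7↦0, 8↦7, 9↦10, 10↦9]  zeros at y ∈ {6, 7}
  x = 3: [0↦0, 1↦2, 2↦7, 3↦4, 4↦4, 5↦7, 6↦2, 7↦0, 8↦1, 9↦5, 10↦1]  zeros at y ∈ {0, 7}
  x = 4: [0↦8, 1↦10, 2↦0, 3↦0, 4↦10, 5↦8, 6↦5, 7↦1, 8↦7, 9↦1, 10↦5]  zeros at y ∈ {2, 3}
  x = 5: [0↦5, 1↦7, 2↦4, 3↦7, 4↦5, 5↦9, 6↦8, 7↦2, 8↦2, 9↦8, 10↦9]  zeros at y ∈ ∅
  x = 6: [0↦1, 1↦3, 2↦7, 3↦2, 4↦10, 5↦9, 6↦10, 7↦2, 8↦7, 9↦3, 10↦1]  zeros at y ∈ ∅
  x = 7: [0↦6, 1↦8, 2↦8, 3↦6, 4↦2, 5↦7, 6↦10, 7↦0, 8↦10, 9↦7, 10↦2]  zeros at y ∈ {7}
  x = 8: [0↦8, 1↦10, 2↦6, 3↦7, 4↦2, 5↦2, 6↦7, 7↦6, 8↦10, 9↦8, 10↦0]  zeros at y ∈ {10}
  x = 9: [0↦6, 1↦8, 2↦0, 3↦4, 4↦9, 5↦4, 6↦0, 7↦8, 8↦6, 9↦5, 10↦5]  zeros at y ∈ {2, 6}
  x = 10: [0↦10, 1↦1, 2↦0, 3↦7, 4↦0, 5↦1, 6↦10, 7↦5, 8↦8, 9↦8, 10↦5]  zeros at y ∈ {2, 4}
Collecting zeros: affine points = {(1, 6), (2, 6), (2, 7), (3, 0), (3, 7), (4, 2), (4, 3), (7, 7), (8, 10), (9, 2), (9, 6), (10, 2), (10, 4)}.
Total count |C(F_11)_aff| = 13.


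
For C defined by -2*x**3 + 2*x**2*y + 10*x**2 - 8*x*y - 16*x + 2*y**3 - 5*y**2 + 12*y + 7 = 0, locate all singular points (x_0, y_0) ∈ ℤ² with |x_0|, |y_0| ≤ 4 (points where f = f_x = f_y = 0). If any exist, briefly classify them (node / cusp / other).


Singular points: {(2, 1)}; classification: cusp.

Compute partial derivatives:
  f_x = -6*x**2 + 4*x*y + 20*x - 8*y - 16.
  f_y = 2*x**2 - 8*x + 6*y**2 - 10*y + 12.
Scan x_0 ∈ {−4, ..., 4}. For each x_0, f_y(x_0, y) is a polynomial in y; find its integer roots y ∈ {−4, ..., 4}, then test f_x and f at those candidates.
  x = -4: f_y(-4, y) = 6*y**2 - 10*y + 76; no integer root y with |y| ≤ 4.
  x = -3: f_y(-3, y) = 6*y**2 - 10*y + 54; no integer root y with |y| ≤ 4.
  x = -2: f_y(-2, y) = 6*y**2 - 10*y + 36; no integer root y with |y| ≤ 4.
  x = -1: f_y(-1, y) = 6*y**2 - 10*y + 22; no integer root y with |y| ≤ 4.
  x = 0: f_y(0, y) = 6*y**2 - 10*y + 12; no integer root y with |y| ≤ 4.
  x = 1: f_y(1, y) = 6*y**2 - 10*y + 6; no integer root y with |y| ≤ 4.
  x = 2: f_y(2, y) = 6*y**2 - 10*y + 4; vanishes at y ∈ {1}. (2, 1): f_x = 0, f = 0 — SINGULAR.
  x = 3: f_y(3, y) = 6*y**2 - 10*y + 6; no integer root y with |y| ≤ 4.
  x = 4: f_y(4, y) = 6*y**2 - 10*y + 12; no integer root y with |y| ≤ 4.
Only singular point on the grid: (2, 1).
Classify: substitute x = 2 + u, y = 1 + v and expand: f = -2*u**3 + 2*u**2*v + 2*v**3 + v**2.
No constant or linear terms (consistent with a singular point). Quadratic part: v**2. Cubic part: -2*u**3 + 2*u**2*v + 2*v**3.
The quadratic part v**2 is a perfect square, so there is a single (double) tangent line v = 0, i.e. y = 1. Restricting the cubic part to that line (v = 0) leaves -2*u**3 ≠ 0, so f is not divisible by v and the branch is v² ≈ 2*u**3 to lowest order — this is a cusp.
Classification: cusp.


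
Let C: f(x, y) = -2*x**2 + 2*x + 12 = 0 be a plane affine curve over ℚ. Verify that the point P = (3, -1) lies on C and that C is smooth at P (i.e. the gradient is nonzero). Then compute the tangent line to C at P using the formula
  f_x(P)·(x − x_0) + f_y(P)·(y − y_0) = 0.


Tangent line at P: 30 - 10*x = 0.

Step 1: f(3, -1) = 0, so P lies on C.
Step 2: partial derivatives
  f_x(x, y) = 2 - 4*x, f_y(x, y) = 0.
  f_x(P) = -10, f_y(P) = 0 (gradient nonzero, so P is smooth).
Step 3: tangent line at P: -10·(x − 3) + 0·(y − -1) = 0.
Expanding: 30 - 10*x = 0.


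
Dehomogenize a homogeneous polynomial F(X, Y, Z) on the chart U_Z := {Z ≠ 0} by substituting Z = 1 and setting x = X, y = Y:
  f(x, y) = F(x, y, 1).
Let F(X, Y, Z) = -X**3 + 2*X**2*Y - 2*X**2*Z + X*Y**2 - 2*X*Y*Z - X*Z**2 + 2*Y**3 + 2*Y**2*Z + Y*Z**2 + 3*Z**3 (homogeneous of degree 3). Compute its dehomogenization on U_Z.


f(x, y) = -x**3 + 2*x**2*y - 2*x**2 + x*y**2 - 2*x*y - x + 2*y**3 + 2*y**2 + y + 3

On U_Z we set Z = 1. Each monomial c·X^i·Y^j·Z^k in F becomes c·x^i·y^j·1^k = c·x^i·y^j.
Substituting Z = 1: F(X, Y, 1) = -x**3 + 2*x**2*y - 2*x**2 + x*y**2 - 2*x*y - x + 2*y**3 + 2*y**2 + y + 3.
Note: deg(f) ≤ deg(F) = 3; strict inequality happens when F is divisible by Z (lost terms).


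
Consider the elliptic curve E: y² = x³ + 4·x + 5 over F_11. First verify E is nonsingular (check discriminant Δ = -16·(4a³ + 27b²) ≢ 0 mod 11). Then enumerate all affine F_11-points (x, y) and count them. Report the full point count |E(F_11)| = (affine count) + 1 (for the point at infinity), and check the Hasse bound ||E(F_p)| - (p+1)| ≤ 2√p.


Affine points = {(0, 4), (0, 7), (3, 0), (6, 5), (6, 6), (9, 0), (10, 0)}; affine count = 7; |E(F_11)| = 8.

Discriminant check: Δ ∝ 4a³ + 27b² = 4·4³ + 27·5² = 4·64 + 27·25 ≡ 7 (mod 11). Nonzero ⇒ E is nonsingular.
For each x ∈ F_11, compute rhs = x³ + 4·x + 5 mod 11, then count y ∈ F_11 with y² ≡ rhs.
  x = 0: rhs = 5, matching y values: 4, 7 (2 points).
  x = 1: rhs = 10, matching y values: none (0 points).
  x = 2: rhs = 10, matching y values: none (0 points).
  x = 3: rhs = 0, matching y values: 0 (1 points).
  x = 4: rhs = 8, matching y values: none (0 points).
  x = 5: rhs = 7, matching y values: none (0 points).
  x = 6: rhs = 3, matching y values: 5, 6 (2 points).
  x = 7: rhs = 2, matching y values: none (0 points).
  x = 8: rhs = 10, matching y values: none (0 points).
  x = 9: rhs = 0, matching y values: 0 (1 points).
  x = 10: rhs = 0, matching y values: 0 (1 points).
Total affine count: 7.
Full point count |E(F_11)| = 7 + 1 = 8.
Hasse bound: |8 − (11+1)| = |-4| = 4 ≤ 2√11 ≈ 6.6332 ✓.


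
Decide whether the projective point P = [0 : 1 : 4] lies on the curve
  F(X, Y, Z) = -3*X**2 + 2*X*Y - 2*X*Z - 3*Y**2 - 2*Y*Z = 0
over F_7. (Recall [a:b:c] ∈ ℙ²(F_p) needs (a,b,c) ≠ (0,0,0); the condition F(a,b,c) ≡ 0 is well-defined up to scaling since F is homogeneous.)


F(0,1,4) ≡ 3 (mod 7); P is NOT on the curve.

Evaluate F(0, 1, 4) term-by-term (mod 7).
  -3*X**2 ↦ -3·0·1·1 = 0
  2*X*Y ↦ 2·0·1·1 = 0
  -2*X*Z ↦ -2·0·1·4 = 0
  -3*Y**2 ↦ -3·1·1·1 = -3
  -2*Y*Z ↦ -2·1·1·4 = -8
Sum: F(0, 1, 4) = (0) + (0) + (0) + (-3) + (-8) = -11.
Reducing mod 7: -11 ≡ 3 (mod 7).
Since F(a, b, c) ≡ 3 ≠ 0 (mod 7), P does NOT lie on the curve.


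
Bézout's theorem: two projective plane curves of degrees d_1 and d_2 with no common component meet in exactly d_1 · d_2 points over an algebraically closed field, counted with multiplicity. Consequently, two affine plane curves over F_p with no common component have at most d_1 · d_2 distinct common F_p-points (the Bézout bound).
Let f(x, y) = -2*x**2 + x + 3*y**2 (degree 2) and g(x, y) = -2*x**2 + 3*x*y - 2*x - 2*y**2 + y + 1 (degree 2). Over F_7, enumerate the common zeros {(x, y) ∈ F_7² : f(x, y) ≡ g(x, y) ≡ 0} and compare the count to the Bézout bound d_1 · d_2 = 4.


Common zeros: {(5, 6)}; count = 1; Bézout bound = 4.

deg(f) = 2, deg(g) = 2, so Bézout bound = 4.
Scan x ∈ F_7. For each x, list the y ∈ F_7 with f(x, y) ≡ 0 and those with g(x, y) ≡ 0 (mod 7); the common zeros in that column are the intersection.
  x = 0: f ≡ 0 at y ∈ {0}; g ≡ 0 at y ∈ {1, 3}; common: ∅.
  x = 1: f ≡ 0 at y ∈ ∅; g ≡ 0 at y ∈ ∅; common: ∅.
  x = 2: f ≡ 0 at y ∈ {3, 4}; g ≡ 0 at y ∈ ∅; common: ∅.
  x = 3: f ≡ 0 at y ∈ ∅; g ≡ 0 at y ∈ {6}; common: ∅.
  x = 4: f ≡ 0 at y ∈ {0}; g ≡ 0 at y ∈ {1, 2}; common: ∅.
  x = 5: f ≡ 0 at y ∈ {1, 6}; g ≡ 0 at y ∈ {2, 6}; common: {6}.
  x = 6: f ≡ 0 at y ∈ {1, 6}; g ≡ 0 at y ∈ ∅; common: ∅.
Collecting: common zeros = {(5, 6)}, so the count is 1.
Comparison with the Bézout bound: 1 ≤ 4 = deg(f)·deg(g), as expected for curves with no common component (the affine F_7-count falls short of the bound because intersections may lie at infinity, over extension fields, or carry multiplicity).


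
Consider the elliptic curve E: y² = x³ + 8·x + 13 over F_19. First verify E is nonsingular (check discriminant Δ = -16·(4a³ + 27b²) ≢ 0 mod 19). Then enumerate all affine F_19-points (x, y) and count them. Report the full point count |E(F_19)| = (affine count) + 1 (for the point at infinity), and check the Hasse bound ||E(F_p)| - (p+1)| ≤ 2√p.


Affine points = {(3, 8), (3, 11), (5, 8), (5, 11), (6, 7), (6, 12), (8, 0), (9, 4), (9, 15), (11, 8), (11, 11), (14, 0), (16, 0), (18, 2), (18, 17)}; affine count = 15; |E(F_19)| = 16.

Discriminant check: Δ ∝ 4a³ + 27b² = 4·8³ + 27·13² = 4·512 + 27·169 ≡ 18 (mod 19). Nonzero ⇒ E is nonsingular.
For each x ∈ F_19, compute rhs = x³ + 8·x + 13 mod 19, then count y ∈ F_19 with y² ≡ rhs.
  x = 0: rhs = 13, matching y values: none (0 points).
  x = 1: rhs = 3, matching y values: none (0 points).
  x = 2: rhs = 18, matching y values: none (0 points).
  x = 3: rhs = 7, matching y values: 8, 11 (2 points).
  x = 4: rhs = 14, matching y values: none (0 points).
  x = 5: rhs = 7, matching y values: 8, 11 (2 points).
  x = 6: rhs = 11, matching y values: 7, 12 (2 points).
  x = 7: rhs = 13, matching y values: none (0 points).
  x = 8: rhs = 0, matching y values: 0 (1 points).
  x = 9: rhs = 16, matching y values: 4, 15 (2 points).
  x = 10: rhs = 10, matching y values: none (0 points).
  x = 11: rhs = 7, matching y values: 8, 11 (2 points).
  x = 12: rhs = 13, matching y values: none (0 points).
  x = 13: rhs = 15, matching y values: none (0 points).
  x = 14: rhs = 0, matching y values: 0 (1 points).
  x = 15: rhs = 12, matching y values: none (0 points).
  x = 16: rhs = 0, matching y values: 0 (1 points).
  x = 17: rhs = 8, matching y values: none (0 points).
  x = 18: rhs = 4, matching y values: 2, 17 (2 points).
Total affine count: 15.
Full point count |E(F_19)| = 15 + 1 = 16.
Hasse bound: |16 − (19+1)| = |-4| = 4 ≤ 2√19 ≈ 8.7178 ✓.


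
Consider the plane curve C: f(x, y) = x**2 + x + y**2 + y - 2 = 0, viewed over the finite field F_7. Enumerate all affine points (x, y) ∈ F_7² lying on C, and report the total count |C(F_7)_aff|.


Affine F_7-points: {(0, 1), (0, 5), (1, 0), (1, 6), (5, 0), (5, 6), (6, 1), (6, 5)}; count = 8.

For each of the 49 pairs (x, y) ∈ F_7², evaluate f(x, y) mod 7. Record the zeros.
  x = 0: [0↦5, 1↦0, 2↦4, 3↦3, 4↦4, 5↦0, 6↦5]  zeros at y ∈ {1, 5}
  x = 1: [0↦0, 1↦2, 2↦6, 3↦5, 4↦6, 5↦2, 6↦0]  zeros at y ∈ {0, 6}
  x = 2: [0↦4, 1↦6, 2↦3, 3↦2, 4↦3, 5↦6, 6↦4]  zeros at y ∈ ∅
  x = 3: [0↦3, 1↦5, 2↦2, 3↦1, 4↦2, 5↦5, 6↦3]  zeros at y ∈ ∅
  x = 4: [0↦4, 1↦6, 2↦3, 3↦2, 4↦3, 5↦6, 6↦4]  zeros at y ∈ ∅
  x = 5: [0↦0, 1↦2, 2↦6, 3↦5, 4↦6, 5↦2, 6↦0]  zeros at y ∈ {0, 6}
  x = 6: [0↦5, 1↦0, 2↦4, 3↦3, 4↦4, 5↦0, 6↦5]  zeros at y ∈ {1, 5}
Collecting zeros: affine points = {(0, 1), (0, 5), (1, 0), (1, 6), (5, 0), (5, 6), (6, 1), (6, 5)}.
Total count |C(F_7)_aff| = 8.


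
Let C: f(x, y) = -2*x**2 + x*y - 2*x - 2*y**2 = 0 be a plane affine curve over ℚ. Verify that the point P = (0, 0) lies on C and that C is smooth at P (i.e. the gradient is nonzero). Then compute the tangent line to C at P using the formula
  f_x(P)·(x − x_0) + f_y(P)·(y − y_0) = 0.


Tangent line at P: -2*x = 0.

Step 1: f(0, 0) = 0, so P lies on C.
Step 2: partial derivatives
  f_x(x, y) = -4*x + y - 2, f_y(x, y) = x - 4*y.
  f_x(P) = -2, f_y(P) = 0 (gradient nonzero, so P is smooth).
Step 3: tangent line at P: -2·(x − 0) + 0·(y − 0) = 0.
Expanding: -2*x = 0.


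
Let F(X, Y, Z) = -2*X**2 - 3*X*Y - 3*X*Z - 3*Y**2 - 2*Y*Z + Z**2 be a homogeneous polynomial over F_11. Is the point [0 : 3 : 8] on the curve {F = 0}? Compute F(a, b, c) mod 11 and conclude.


F(0,3,8) ≡ 0 (mod 11); P is on the curve.

Evaluate F(0, 3, 8) term-by-term (mod 11).
  -2*X**2 ↦ -2·0·1·1 = 0
  -3*X*Y ↦ -3·0·3·1 = 0
  -3*X*Z ↦ -3·0·1·8 = 0
  -3*Y**2 ↦ -3·1·9·1 = -27
  -2*Y*Z ↦ -2·1·3·8 = -48
  Z**2 ↦ 1·1·1·64 = 64
Sum: F(0, 3, 8) = (0) + (0) + (0) + (-27) + (-48) + (64) = -11.
Reducing mod 11: -11 ≡ 0 (mod 11).
Since F(a, b, c) ≡ 0 (mod 11), P lies on the curve.


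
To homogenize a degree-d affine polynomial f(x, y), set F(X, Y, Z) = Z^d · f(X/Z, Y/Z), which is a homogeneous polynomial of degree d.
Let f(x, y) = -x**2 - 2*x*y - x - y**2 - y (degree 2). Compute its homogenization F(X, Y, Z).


F(X, Y, Z) = -X**2 - 2*X*Y - X*Z - Y**2 - Y*Z

deg(f) = 2.
Substitute x = X/Z, y = Y/Z into f, then multiply by Z^2.
  monomial -1·x^2·y^0 ↦ -1·X^2·Y^0·Z^0.
  monomial -2·x^1·y^1 ↦ -2·X^1·Y^1·Z^0.
  monomial -1·x^1·y^0 ↦ -1·X^1·Y^0·Z^1.
  monomial -1·x^0·y^2 ↦ -1·X^0·Y^2·Z^0.
  monomial -1·x^0·y^1 ↦ -1·X^0·Y^1·Z^1.
Collecting: F(X, Y, Z) = -X**2 - 2*X*Y - X*Z - Y**2 - Y*Z.


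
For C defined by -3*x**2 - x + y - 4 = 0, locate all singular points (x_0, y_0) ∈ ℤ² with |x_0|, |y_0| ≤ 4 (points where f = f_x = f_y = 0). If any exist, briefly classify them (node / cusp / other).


No singular points in the scanned grid; C is smooth there.

Compute partial derivatives:
  f_x = -6*x - 1.
  f_y = 1.
f_y = 1 is a nonzero constant, so f_y never vanishes: no point (x, y) can satisfy f = f_x = f_y = 0. In particular no (x, y) ∈ {−4, ..., 4}² is singular; the curve is smooth.


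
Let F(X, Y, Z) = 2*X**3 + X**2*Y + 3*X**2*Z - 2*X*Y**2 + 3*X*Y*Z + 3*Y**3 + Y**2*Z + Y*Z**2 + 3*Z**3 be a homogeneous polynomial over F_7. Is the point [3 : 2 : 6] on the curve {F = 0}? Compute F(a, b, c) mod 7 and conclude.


F(3,2,6) ≡ 1 (mod 7); P is NOT on the curve.

Evaluate F(3, 2, 6) term-by-term (mod 7).
  2*X**3 ↦ 2·27·1·1 = 54
  X**2*Y ↦ 1·9·2·1 = 18
  3*X**2*Z ↦ 3·9·1·6 = 162
  -2*X*Y**2 ↦ -2·3·4·1 = -24
  3*X*Y*Z ↦ 3·3·2·6 = 108
  3*Y**3 ↦ 3·1·8·1 = 24
  Y**2*Z ↦ 1·1·4·6 = 24
  Y*Z**2 ↦ 1·1·2·36 = 72
  3*Z**3 ↦ 3·1·1·216 = 648
Sum: F(3, 2, 6) = (54) + (18) + (162) + (-24) + (108) + (24) + (24) + (72) + (648) = 1086.
Reducing mod 7: 1086 ≡ 1 (mod 7).
Since F(a, b, c) ≡ 1 ≠ 0 (mod 7), P does NOT lie on the curve.


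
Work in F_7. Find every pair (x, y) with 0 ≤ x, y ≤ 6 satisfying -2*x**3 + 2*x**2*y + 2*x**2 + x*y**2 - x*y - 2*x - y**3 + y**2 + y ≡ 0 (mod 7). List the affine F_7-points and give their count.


Affine F_7-points: {(0, 0), (2, 4), (3, 0), (4, 4), (5, 0), (6, 4)}; count = 6.

For each of the 49 pairs (x, y) ∈ F_7², evaluate f(x, y) mod 7. Record the zeros.
  x = 0: [0↦0, 1↦1, 2↦5, 3↦6, 4↦5, 5↦3, 6↦1]  zeros at y ∈ {0}
  x = 1: [0↦5, 1↦1, 2↦2, 3↦2, 4↦2, 5↦3, 6↦6]  zeros at y ∈ ∅
  x = 2: [0↦2, 1↦4, 2↦6, 3↦2, 4↦0, 5↦1, 6↦6]  zeros at y ∈ {4}
  x = 3: [0↦0, 1↦5, 2↦5, 3↦1, 4↦1, 5↦6, 6↦3]  zeros at y ∈ {0}
  x = 4: [0↦1, 1↦6, 2↦1, 3↦1, 4↦0, 5↦6, 6↦6]  zeros at y ∈ {4}
  x = 5: [0↦0, 1↦2, 2↦3, 3↦4, 4↦6, 5↦3, 6↦3]  zeros at y ∈ {0}
  x = 6: [0↦6, 1↦2, 2↦6, 3↦5, 4↦0, 5↦6, 6↦3]  zeros at y ∈ {4}
Collecting zeros: affine points = {(0, 0), (2, 4), (3, 0), (4, 4), (5, 0), (6, 4)}.
Total count |C(F_7)_aff| = 6.


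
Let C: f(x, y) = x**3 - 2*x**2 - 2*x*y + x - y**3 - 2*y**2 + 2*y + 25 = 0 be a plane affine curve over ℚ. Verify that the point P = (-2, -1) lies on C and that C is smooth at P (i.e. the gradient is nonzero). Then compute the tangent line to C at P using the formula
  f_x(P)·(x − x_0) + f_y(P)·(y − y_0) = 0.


Tangent line at P: 23*x + 7*y + 53 = 0.

Step 1: f(-2, -1) = 0, so P lies on C.
Step 2: partial derivatives
  f_x(x, y) = 3*x**2 - 4*x - 2*y + 1, f_y(x, y) = -2*x - 3*y**2 - 4*y + 2.
  f_x(P) = 23, f_y(P) = 7 (gradient nonzero, so P is smooth).
Step 3: tangent line at P: 23·(x − -2) + 7·(y − -1) = 0.
Expanding: 23*x + 7*y + 53 = 0.


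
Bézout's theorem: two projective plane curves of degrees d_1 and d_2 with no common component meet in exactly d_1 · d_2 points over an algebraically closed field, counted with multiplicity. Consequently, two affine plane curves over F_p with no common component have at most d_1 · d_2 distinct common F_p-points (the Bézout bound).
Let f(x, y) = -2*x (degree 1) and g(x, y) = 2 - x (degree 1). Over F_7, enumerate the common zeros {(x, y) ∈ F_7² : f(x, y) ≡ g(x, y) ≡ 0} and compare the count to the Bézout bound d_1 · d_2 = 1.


Common zeros: ∅; count = 0; Bézout bound = 1.

deg(f) = 1, deg(g) = 1, so Bézout bound = 1.
Scan x ∈ F_7. For each x, list the y ∈ F_7 with f(x, y) ≡ 0 and those with g(x, y) ≡ 0 (mod 7); the common zeros in that column are the intersection.
  x = 0: f ≡ 0 at y ∈ {0, 1, 2, 3, 4, 5, 6}; g ≡ 0 at y ∈ ∅; common: ∅.
  x = 1: f ≡ 0 at y ∈ ∅; g ≡ 0 at y ∈ ∅; common: ∅.
  x = 2: f ≡ 0 at y ∈ ∅; g ≡ 0 at y ∈ {0, 1, 2, 3, 4, 5, 6}; common: ∅.
  x = 3: f ≡ 0 at y ∈ ∅; g ≡ 0 at y ∈ ∅; common: ∅.
  x = 4: f ≡ 0 at y ∈ ∅; g ≡ 0 at y ∈ ∅; common: ∅.
  x = 5: f ≡ 0 at y ∈ ∅; g ≡ 0 at y ∈ ∅; common: ∅.
  x = 6: f ≡ 0 at y ∈ ∅; g ≡ 0 at y ∈ ∅; common: ∅.
Collecting: common zeros = ∅, so the count is 0.
Comparison with the Bézout bound: 0 ≤ 1 = deg(f)·deg(g), as expected for curves with no common component (the affine F_7-count falls short of the bound because intersections may lie at infinity, over extension fields, or carry multiplicity).


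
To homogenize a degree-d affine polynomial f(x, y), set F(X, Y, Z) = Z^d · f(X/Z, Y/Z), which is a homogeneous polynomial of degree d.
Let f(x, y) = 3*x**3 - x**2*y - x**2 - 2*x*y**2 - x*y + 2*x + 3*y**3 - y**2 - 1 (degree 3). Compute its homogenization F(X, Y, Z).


F(X, Y, Z) = 3*X**3 - X**2*Y - X**2*Z - 2*X*Y**2 - X*Y*Z + 2*X*Z**2 + 3*Y**3 - Y**2*Z - Z**3

deg(f) = 3.
Substitute x = X/Z, y = Y/Z into f, then multiply by Z^3.
  monomial 3·x^3·y^0 ↦ 3·X^3·Y^0·Z^0.
  monomial -1·x^2·y^1 ↦ -1·X^2·Y^1·Z^0.
  monomial -1·x^2·y^0 ↦ -1·X^2·Y^0·Z^1.
  monomial -2·x^1·y^2 ↦ -2·X^1·Y^2·Z^0.
  monomial -1·x^1·y^1 ↦ -1·X^1·Y^1·Z^1.
  monomial 2·x^1·y^0 ↦ 2·X^1·Y^0·Z^2.
  monomial 3·x^0·y^3 ↦ 3·X^0·Y^3·Z^0.
  monomial -1·x^0·y^2 ↦ -1·X^0·Y^2·Z^1.
  monomial -1·x^0·y^0 ↦ -1·X^0·Y^0·Z^3.
Collecting: F(X, Y, Z) = 3*X**3 - X**2*Y - X**2*Z - 2*X*Y**2 - X*Y*Z + 2*X*Z**2 + 3*Y**3 - Y**2*Z - Z**3.


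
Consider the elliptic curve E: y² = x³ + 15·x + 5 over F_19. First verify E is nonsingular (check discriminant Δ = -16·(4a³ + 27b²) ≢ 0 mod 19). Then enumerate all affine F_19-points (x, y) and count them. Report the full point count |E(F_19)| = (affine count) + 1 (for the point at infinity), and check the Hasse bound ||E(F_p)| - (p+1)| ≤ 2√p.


Affine points = {(0, 9), (0, 10), (2, 9), (2, 10), (3, 1), (3, 18), (6, 8), (6, 11), (7, 4), (7, 15), (11, 0), (16, 3), (16, 16), (17, 9), (17, 10)}; affine count = 15; |E(F_19)| = 16.

Discriminant check: Δ ∝ 4a³ + 27b² = 4·15³ + 27·5² = 4·3375 + 27·25 ≡ 1 (mod 19). Nonzero ⇒ E is nonsingular.
For each x ∈ F_19, compute rhs = x³ + 15·x + 5 mod 19, then count y ∈ F_19 with y² ≡ rhs.
  x = 0: rhs = 5, matching y values: 9, 10 (2 points).
  x = 1: rhs = 2, matching y values: none (0 points).
  x = 2: rhs = 5, matching y values: 9, 10 (2 points).
  x = 3: rhs = 1, matching y values: 1, 18 (2 points).
  x = 4: rhs = 15, matching y values: none (0 points).
  x = 5: rhs = 15, matching y values: none (0 points).
  x = 6: rhs = 7, matching y values: 8, 11 (2 points).
  x = 7: rhs = 16, matching y values: 4, 15 (2 points).
  x = 8: rhs = 10, matching y values: none (0 points).
  x = 9: rhs = 14, matching y values: none (0 points).
  x = 10: rhs = 15, matching y values: none (0 points).
  x = 11: rhs = 0, matching y values: 0 (1 points).
  x = 12: rhs = 13, matching y values: none (0 points).
  x = 13: rhs = 3, matching y values: none (0 points).
  x = 14: rhs = 14, matching y values: none (0 points).
  x = 15: rhs = 14, matching y values: none (0 points).
  x = 16: rhs = 9, matching y values: 3, 16 (2 points).
  x = 17: rhs = 5, matching y values: 9, 10 (2 points).
  x = 18: rhs = 8, matching y values: none (0 points).
Total affine count: 15.
Full point count |E(F_19)| = 15 + 1 = 16.
Hasse bound: |16 − (19+1)| = |-4| = 4 ≤ 2√19 ≈ 8.7178 ✓.


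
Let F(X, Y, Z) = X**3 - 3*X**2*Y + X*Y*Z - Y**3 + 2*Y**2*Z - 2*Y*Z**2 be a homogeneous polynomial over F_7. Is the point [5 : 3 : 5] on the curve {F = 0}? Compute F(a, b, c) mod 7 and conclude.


F(5,3,5) ≡ 0 (mod 7); P is on the curve.

Evaluate F(5, 3, 5) term-by-term (mod 7).
  X**3 ↦ 1·125·1·1 = 125
  -3*X**2*Y ↦ -3·25·3·1 = -225
  X*Y*Z ↦ 1·5·3·5 = 75
  -Y**3 ↦ -1·1·27·1 = -27
  2*Y**2*Z ↦ 2·1·9·5 = 90
  -2*Y*Z**2 ↦ -2·1·3·25 = -150
Sum: F(5, 3, 5) = (125) + (-225) + (75) + (-27) + (90) + (-150) = -112.
Reducing mod 7: -112 ≡ 0 (mod 7).
Since F(a, b, c) ≡ 0 (mod 7), P lies on the curve.


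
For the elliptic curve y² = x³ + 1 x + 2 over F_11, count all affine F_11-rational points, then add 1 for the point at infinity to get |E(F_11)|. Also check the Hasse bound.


Affine points = {(1, 2), (1, 9), (2, 1), (2, 10), (4, 2), (4, 9), (5, 0), (6, 2), (6, 9), (7, 0), (8, 4), (8, 7), (9, 5), (9, 6), (10, 0)}; affine count = 15; |E(F_11)| = 16.

Discriminant check: Δ ∝ 4a³ + 27b² = 4·1³ + 27·2² = 4·1 + 27·4 ≡ 2 (mod 11). Nonzero ⇒ E is nonsingular.
For each x ∈ F_11, compute rhs = x³ + 1·x + 2 mod 11, then count y ∈ F_11 with y² ≡ rhs.
  x = 0: rhs = 2, matching y values: none (0 points).
  x = 1: rhs = 4, matching y values: 2, 9 (2 points).
  x = 2: rhs = 1, matching y values: 1, 10 (2 points).
  x = 3: rhs = 10, matching y values: none (0 points).
  x = 4: rhs = 4, matching y values: 2, 9 (2 points).
  x = 5: rhs = 0, matching y values: 0 (1 points).
  x = 6: rhs = 4, matching y values: 2, 9 (2 points).
  x = 7: rhs = 0, matching y values: 0 (1 points).
  x = 8: rhs = 5, matching y values: 4, 7 (2 points).
  x = 9: rhs = 3, matching y values: 5, 6 (2 points).
  x = 10: rhs = 0, matching y values: 0 (1 points).
Total affine count: 15.
Full point count |E(F_11)| = 15 + 1 = 16.
Hasse bound: |16 − (11+1)| = |4| = 4 ≤ 2√11 ≈ 6.6332 ✓.


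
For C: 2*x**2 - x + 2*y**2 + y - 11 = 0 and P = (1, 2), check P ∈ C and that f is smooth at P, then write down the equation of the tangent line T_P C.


Tangent line at P: 3*x + 9*y - 21 = 0.

Step 1: f(1, 2) = 0, so P lies on C.
Step 2: partial derivatives
  f_x(x, y) = 4*x - 1, f_y(x, y) = 4*y + 1.
  f_x(P) = 3, f_y(P) = 9 (gradient nonzero, so P is smooth).
Step 3: tangent line at P: 3·(x − 1) + 9·(y − 2) = 0.
Expanding: 3*x + 9*y - 21 = 0.


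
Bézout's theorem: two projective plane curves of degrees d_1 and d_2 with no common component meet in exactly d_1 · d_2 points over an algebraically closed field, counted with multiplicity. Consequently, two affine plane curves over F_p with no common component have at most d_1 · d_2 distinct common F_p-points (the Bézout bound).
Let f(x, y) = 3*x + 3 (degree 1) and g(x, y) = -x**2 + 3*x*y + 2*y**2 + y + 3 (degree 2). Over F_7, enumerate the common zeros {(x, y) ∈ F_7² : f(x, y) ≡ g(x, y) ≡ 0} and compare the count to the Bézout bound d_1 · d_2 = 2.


Common zeros: {(6, 3), (6, 5)}; count = 2; Bézout bound = 2.

deg(f) = 1, deg(g) = 2, so Bézout bound = 2.
Scan x ∈ F_7. For each x, list the y ∈ F_7 with f(x, y) ≡ 0 and those with g(x, y) ≡ 0 (mod 7); the common zeros in that column are the intersection.
  x = 0: f ≡ 0 at y ∈ ∅; g ≡ 0 at y ∈ ∅; common: ∅.
  x = 1: f ≡ 0 at y ∈ ∅; g ≡ 0 at y ∈ {6}; common: ∅.
  x = 2: f ≡ 0 at y ∈ ∅; g ≡ 0 at y ∈ {2, 5}; common: ∅.
  x = 3: f ≡ 0 at y ∈ ∅; g ≡ 0 at y ∈ {3, 6}; common: ∅.
  x = 4: f ≡ 0 at y ∈ ∅; g ≡ 0 at y ∈ {2}; common: ∅.
  x = 5: f ≡ 0 at y ∈ ∅; g ≡ 0 at y ∈ ∅; common: ∅.
  x = 6: f ≡ 0 at y ∈ {0, 1, 2, 3, 4, 5, 6}; g ≡ 0 at y ∈ {3, 5}; common: {3, 5}.
Collecting: common zeros = {(6, 3), (6, 5)}, so the count is 2.
Comparison with the Bézout bound: 2 ≤ 2 = deg(f)·deg(g), as expected for curves with no common component (the bound is attained).


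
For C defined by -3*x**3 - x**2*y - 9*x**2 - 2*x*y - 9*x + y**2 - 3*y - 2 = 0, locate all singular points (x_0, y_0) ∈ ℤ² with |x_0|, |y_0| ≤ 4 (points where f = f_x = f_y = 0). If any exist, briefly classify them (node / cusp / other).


Singular points: {(-1, 1)}; classification: node.

Compute partial derivatives:
  f_x = -9*x**2 - 2*x*y - 18*x - 2*y - 9.
  f_y = -x**2 - 2*x + 2*y - 3.
Scan x_0 ∈ {−4, ..., 4}. For each x_0, f_y(x_0, y) is a polynomial in y; find its integer roots y ∈ {−4, ..., 4}, then test f_x and f at those candidates.
  x = -4: f_y(-4, y) = 2*y - 11; no integer root y with |y| ≤ 4.
  x = -3: f_y(-3, y) = 2*y - 6; vanishes at y ∈ {3}. (-3, 3): f_x = -24 ≠ 0.
  x = -2: f_y(-2, y) = 2*y - 3; no integer root y with |y| ≤ 4.
  x = -1: f_y(-1, y) = 2*y - 2; vanishes at y ∈ {1}. (-1, 1): f_x = 0, f = 0 — SINGULAR.
  x = 0: f_y(0, y) = 2*y - 3; no integer root y with |y| ≤ 4.
  x = 1: f_y(1, y) = 2*y - 6; vanishes at y ∈ {3}. (1, 3): f_x = -48 ≠ 0.
  x = 2: f_y(2, y) = 2*y - 11; no integer root y with |y| ≤ 4.
  x = 3: f_y(3, y) = 2*y - 18; no integer root y with |y| ≤ 4.
  x = 4: f_y(4, y) = 2*y - 27; no integer root y with |y| ≤ 4.
Only singular point on the grid: (-1, 1).
Classify: substitute x = -1 + u, y = 1 + v and expand: f = -3*u**3 - u**2*v - u**2 + v**2.
No constant or linear terms (consistent with a singular point). Quadratic part: -u**2 + v**2. Cubic part: -3*u**3 - u**2*v.
The quadratic part v**2 - u**2 = (v − u)(v + u) splits into two distinct linear factors, so there are two distinct tangent lines y − 1 = ±(x − -1) — this is a node (ordinary double point).
Classification: node.


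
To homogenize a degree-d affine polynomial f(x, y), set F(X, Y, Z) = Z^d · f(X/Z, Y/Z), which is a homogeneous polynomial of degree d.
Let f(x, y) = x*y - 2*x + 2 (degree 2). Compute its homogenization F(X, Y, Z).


F(X, Y, Z) = X*Y - 2*X*Z + 2*Z**2

deg(f) = 2.
Substitute x = X/Z, y = Y/Z into f, then multiply by Z^2.
  monomial 1·x^1·y^1 ↦ 1·X^1·Y^1·Z^0.
  monomial -2·x^1·y^0 ↦ -2·X^1·Y^0·Z^1.
  monomial 2·x^0·y^0 ↦ 2·X^0·Y^0·Z^2.
Collecting: F(X, Y, Z) = X*Y - 2*X*Z + 2*Z**2.


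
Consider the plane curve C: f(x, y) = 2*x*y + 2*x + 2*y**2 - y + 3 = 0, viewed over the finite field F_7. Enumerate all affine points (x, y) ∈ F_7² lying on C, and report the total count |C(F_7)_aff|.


Affine F_7-points: {(2, 0), (2, 2), (3, 3), (3, 5), (6, 1), (6, 4)}; count = 6.

For each of the 49 pairs (x, y) ∈ F_7², evaluate f(x, y) mod 7. Record the zeros.
  x = 0: [0↦3, 1↦4, 2↦2, 3↦4, 4↦3, 5↦6, 6↦6]  zeros at y ∈ ∅
  x = 1: [0↦5, 1↦1, 2↦1, 3↦5, 4↦6, 5↦4, 6↦6]  zeros at y ∈ ∅
  x = 2: [0↦0, 1↦5, 2↦0, 3↦6, 4↦2, 5↦2, 6↦6]  zeros at y ∈ {0, 2}
  x = 3: [0↦2, 1↦2, 2↦6, 3↦0, 4↦5, 5↦0, 6↦6]  zeros at y ∈ {3, 5}
  x = 4: [0↦4, 1↦6, 2↦5, 3↦1, 4↦1, 5↦5, 6↦6]  zeros at y ∈ ∅
  x = 5: [0↦6, 1↦3, 2↦4, 3↦2, 4↦4, 5↦3, 6↦6]  zeros at y ∈ ∅
  x = 6: [0↦1, 1↦0, 2↦3, 3↦3, 4↦0, 5↦1, 6↦6]  zeros at y ∈ {1, 4}
Collecting zeros: affine points = {(2, 0), (2, 2), (3, 3), (3, 5), (6, 1), (6, 4)}.
Total count |C(F_7)_aff| = 6.


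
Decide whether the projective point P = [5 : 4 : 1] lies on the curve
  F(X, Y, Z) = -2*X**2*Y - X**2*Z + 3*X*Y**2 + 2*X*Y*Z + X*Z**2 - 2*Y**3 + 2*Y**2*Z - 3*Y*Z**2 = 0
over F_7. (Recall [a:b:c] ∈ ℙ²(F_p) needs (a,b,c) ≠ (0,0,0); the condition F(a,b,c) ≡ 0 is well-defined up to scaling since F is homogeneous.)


F(5,4,1) ≡ 1 (mod 7); P is NOT on the curve.

Evaluate F(5, 4, 1) term-by-term (mod 7).
  -2*X**2*Y ↦ -2·25·4·1 = -200
  -X**2*Z ↦ -1·25·1·1 = -25
  3*X*Y**2 ↦ 3·5·16·1 = 240
  2*X*Y*Z ↦ 2·5·4·1 = 40
  X*Z**2 ↦ 1·5·1·1 = 5
  -2*Y**3 ↦ -2·1·64·1 = -128
  2*Y**2*Z ↦ 2·1·16·1 = 32
  -3*Y*Z**2 ↦ -3·1·4·1 = -12
Sum: F(5, 4, 1) = (-200) + (-25) + (240) + (40) + (5) + (-128) + (32) + (-12) = -48.
Reducing mod 7: -48 ≡ 1 (mod 7).
Since F(a, b, c) ≡ 1 ≠ 0 (mod 7), P does NOT lie on the curve.


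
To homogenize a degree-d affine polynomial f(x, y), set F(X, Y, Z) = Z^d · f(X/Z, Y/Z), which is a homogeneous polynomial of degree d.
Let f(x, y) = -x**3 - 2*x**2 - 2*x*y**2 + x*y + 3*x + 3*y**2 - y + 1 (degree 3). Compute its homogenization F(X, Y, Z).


F(X, Y, Z) = -X**3 - 2*X**2*Z - 2*X*Y**2 + X*Y*Z + 3*X*Z**2 + 3*Y**2*Z - Y*Z**2 + Z**3

deg(f) = 3.
Substitute x = X/Z, y = Y/Z into f, then multiply by Z^3.
  monomial -1·x^3·y^0 ↦ -1·X^3·Y^0·Z^0.
  monomial -2·x^2·y^0 ↦ -2·X^2·Y^0·Z^1.
  monomial -2·x^1·y^2 ↦ -2·X^1·Y^2·Z^0.
  monomial 1·x^1·y^1 ↦ 1·X^1·Y^1·Z^1.
  monomial 3·x^1·y^0 ↦ 3·X^1·Y^0·Z^2.
  monomial 3·x^0·y^2 ↦ 3·X^0·Y^2·Z^1.
  monomial -1·x^0·y^1 ↦ -1·X^0·Y^1·Z^2.
  monomial 1·x^0·y^0 ↦ 1·X^0·Y^0·Z^3.
Collecting: F(X, Y, Z) = -X**3 - 2*X**2*Z - 2*X*Y**2 + X*Y*Z + 3*X*Z**2 + 3*Y**2*Z - Y*Z**2 + Z**3.


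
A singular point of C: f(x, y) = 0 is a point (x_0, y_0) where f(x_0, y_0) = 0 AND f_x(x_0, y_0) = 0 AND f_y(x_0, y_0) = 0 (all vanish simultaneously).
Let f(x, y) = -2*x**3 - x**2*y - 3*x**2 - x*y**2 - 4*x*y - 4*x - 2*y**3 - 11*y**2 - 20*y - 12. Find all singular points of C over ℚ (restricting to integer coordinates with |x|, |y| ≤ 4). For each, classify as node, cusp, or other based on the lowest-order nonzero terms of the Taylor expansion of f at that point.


Singular points: {(0, -2)}; classification: node.

Compute partial derivatives:
  f_x = -6*x**2 - 2*x*y - 6*x - y**2 - 4*y - 4.
  f_y = -x**2 - 2*x*y - 4*x - 6*y**2 - 22*y - 20.
Scan x_0 ∈ {−4, ..., 4}. For each x_0, f_y(x_0, y) is a polynomial in y; find its integer roots y ∈ {−4, ..., 4}, then test f_x and f at those candidates.
  x = -4: f_y(-4, y) = -6*y**2 - 14*y - 20; no integer root y with |y| ≤ 4.
  x = -3: f_y(-3, y) = -6*y**2 - 16*y - 17; no integer root y with |y| ≤ 4.
  x = -2: f_y(-2, y) = -6*y**2 - 18*y - 16; no integer root y with |y| ≤ 4.
  x = -1: f_y(-1, y) = -6*y**2 - 20*y - 17; no integer root y with |y| ≤ 4.
  x = 0: f_y(0, y) = -6*y**2 - 22*y - 20; vanishes at y ∈ {-2}. (0, -2): f_x = 0, f = 0 — SINGULAR.
  x = 1: f_y(1, y) = -6*y**2 - 24*y - 25; no integer root y with |y| ≤ 4.
  x = 2: f_y(2, y) = -6*y**2 - 26*y - 32; no integer root y with |y| ≤ 4.
  x = 3: f_y(3, y) = -6*y**2 - 28*y - 41; no integer root y with |y| ≤ 4.
  x = 4: f_y(4, y) = -6*y**2 - 30*y - 52; no integer root y with |y| ≤ 4.
Only singular point on the grid: (0, -2).
Classify: substitute x = 0 + u, y = -2 + v and expand: f = -2*u**3 - u**2*v - u**2 - u*v**2 - 2*v**3 + v**2.
No constant or linear terms (consistent with a singular point). Quadratic part: -u**2 + v**2. Cubic part: -2*u**3 - u**2*v - u*v**2 - 2*v**3.
The quadratic part v**2 - u**2 = (v − u)(v + u) splits into two distinct linear factors, so there are two distinct tangent lines y − -2 = ±(x − 0) — this is a node (ordinary double point).
Classification: node.


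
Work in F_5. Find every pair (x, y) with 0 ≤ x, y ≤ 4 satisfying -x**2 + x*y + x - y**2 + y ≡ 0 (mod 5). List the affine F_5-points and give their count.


Affine F_5-points: {(0, 0), (0, 1), (1, 0), (1, 2), (2, 1), (2, 2)}; count = 6.

For each of the 25 pairs (x, y) ∈ F_5², evaluate f(x, y) mod 5. Record the zeros.
  x = 0: [0↦0, 1↦0, 2↦3, 3↦4, 4↦3]  zeros at y ∈ {0, 1}
  x = 1: [0↦0, 1↦1, 2↦0, 3↦2, 4↦2]  zeros at y ∈ {0, 2}
  x = 2: [0↦3, 1↦0, 2↦0, 3↦3, 4↦4]  zeros at y ∈ {1, 2}
  x = 3: [0↦4, 1↦2, 2↦3, 3↦2, 4↦4]  zeros at y ∈ ∅
  x = 4: [0↦3, 1↦2, 2↦4, 3↦4, 4↦2]  zeros at y ∈ ∅
Collecting zeros: affine points = {(0, 0), (0, 1), (1, 0), (1, 2), (2, 1), (2, 2)}.
Total count |C(F_5)_aff| = 6.


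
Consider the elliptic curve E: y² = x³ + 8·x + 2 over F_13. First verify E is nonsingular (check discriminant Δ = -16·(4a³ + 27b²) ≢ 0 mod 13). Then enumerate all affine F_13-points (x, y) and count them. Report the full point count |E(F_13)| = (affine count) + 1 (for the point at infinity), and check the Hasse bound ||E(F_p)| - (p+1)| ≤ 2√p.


Affine points = {(2, 0), (3, 1), (3, 12), (9, 6), (9, 7), (10, 4), (10, 9), (11, 2), (11, 11)}; affine count = 9; |E(F_13)| = 10.

Discriminant check: Δ ∝ 4a³ + 27b² = 4·8³ + 27·2² = 4·512 + 27·4 ≡ 11 (mod 13). Nonzero ⇒ E is nonsingular.
For each x ∈ F_13, compute rhs = x³ + 8·x + 2 mod 13, then count y ∈ F_13 with y² ≡ rhs.
  x = 0: rhs = 2, matching y values: none (0 points).
  x = 1: rhs = 11, matching y values: none (0 points).
  x = 2: rhs = 0, matching y values: 0 (1 points).
  x = 3: rhs = 1, matching y values: 1, 12 (2 points).
  x = 4: rhs = 7, matching y values: none (0 points).
  x = 5: rhs = 11, matching y values: none (0 points).
  x = 6: rhs = 6, matching y values: none (0 points).
  x = 7: rhs = 11, matching y values: none (0 points).
  x = 8: rhs = 6, matching y values: none (0 points).
  x = 9: rhs = 10, matching y values: 6, 7 (2 points).
  x = 10: rhs = 3, matching y values: 4, 9 (2 points).
  x = 11: rhs = 4, matching y values: 2, 11 (2 points).
  x = 12: rhs = 6, matching y values: none (0 points).
Total affine count: 9.
Full point count |E(F_13)| = 9 + 1 = 10.
Hasse bound: |10 − (13+1)| = |-4| = 4 ≤ 2√13 ≈ 7.2111 ✓.


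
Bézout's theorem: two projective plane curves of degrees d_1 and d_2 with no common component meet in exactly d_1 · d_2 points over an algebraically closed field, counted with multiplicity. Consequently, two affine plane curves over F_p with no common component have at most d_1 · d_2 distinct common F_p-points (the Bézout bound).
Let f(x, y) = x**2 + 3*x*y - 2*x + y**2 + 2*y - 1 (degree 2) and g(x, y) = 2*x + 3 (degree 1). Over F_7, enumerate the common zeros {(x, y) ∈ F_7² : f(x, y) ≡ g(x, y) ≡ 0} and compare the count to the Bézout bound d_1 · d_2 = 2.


Common zeros: ∅; count = 0; Bézout bound = 2.

deg(f) = 2, deg(g) = 1, so Bézout bound = 2.
Scan x ∈ F_7. For each x, list the y ∈ F_7 with f(x, y) ≡ 0 and those with g(x, y) ≡ 0 (mod 7); the common zeros in that column are the intersection.
  x = 0: f ≡ 0 at y ∈ {2, 3}; g ≡ 0 at y ∈ ∅; common: ∅.
  x = 1: f ≡ 0 at y ∈ ∅; g ≡ 0 at y ∈ ∅; common: ∅.
  x = 2: f ≡ 0 at y ∈ ∅; g ≡ 0 at y ∈ {0, 1, 2, 3, 4, 5, 6}; common: ∅.
  x = 3: f ≡ 0 at y ∈ {1, 2}; g ≡ 0 at y ∈ ∅; common: ∅.
  x = 4: f ≡ 0 at y ∈ {0}; g ≡ 0 at y ∈ ∅; common: ∅.
  x = 5: f ≡ 0 at y ∈ {0, 4}; g ≡ 0 at y ∈ ∅; common: ∅.
  x = 6: f ≡ 0 at y ∈ {4}; g ≡ 0 at y ∈ ∅; common: ∅.
Collecting: common zeros = ∅, so the count is 0.
Comparison with the Bézout bound: 0 ≤ 2 = deg(f)·deg(g), as expected for curves with no common component (the affine F_7-count falls short of the bound because intersections may lie at infinity, over extension fields, or carry multiplicity).


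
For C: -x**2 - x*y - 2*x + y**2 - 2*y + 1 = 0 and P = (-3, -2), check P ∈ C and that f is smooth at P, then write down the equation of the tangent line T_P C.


Tangent line at P: 6*x - 3*y + 12 = 0.

Step 1: f(-3, -2) = 0, so P lies on C.
Step 2: partial derivatives
  f_x(x, y) = -2*x - y - 2, f_y(x, y) = -x + 2*y - 2.
  f_x(P) = 6, f_y(P) = -3 (gradient nonzero, so P is smooth).
Step 3: tangent line at P: 6·(x − -3) + -3·(y − -2) = 0.
Expanding: 6*x - 3*y + 12 = 0.


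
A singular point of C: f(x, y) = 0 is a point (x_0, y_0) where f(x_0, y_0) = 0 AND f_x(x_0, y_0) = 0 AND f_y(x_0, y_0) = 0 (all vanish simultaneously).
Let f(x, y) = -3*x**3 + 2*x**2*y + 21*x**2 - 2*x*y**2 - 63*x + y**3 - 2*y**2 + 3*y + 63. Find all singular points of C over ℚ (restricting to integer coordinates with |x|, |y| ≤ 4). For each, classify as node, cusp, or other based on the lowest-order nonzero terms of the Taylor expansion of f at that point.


Singular points: {(3, 3)}; classification: cusp.

Compute partial derivatives:
  f_x = -9*x**2 + 4*x*y + 42*x - 2*y**2 - 63.
  f_y = 2*x**2 - 4*x*y + 3*y**2 - 4*y + 3.
Scan x_0 ∈ {−4, ..., 4}. For each x_0, f_y(x_0, y) is a polynomial in y; find its integer roots y ∈ {−4, ..., 4}, then test f_x and f at those candidates.
  x = -4: f_y(-4, y) = 3*y**2 + 12*y + 35; no integer root y with |y| ≤ 4.
  x = -3: f_y(-3, y) = 3*y**2 + 8*y + 21; no integer root y with |y| ≤ 4.
  x = -2: f_y(-2, y) = 3*y**2 + 4*y + 11; no integer root y with |y| ≤ 4.
  x = -1: f_y(-1, y) = 3*y**2 + 5; no integer root y with |y| ≤ 4.
  x = 0: f_y(0, y) = 3*y**2 - 4*y + 3; no integer root y with |y| ≤ 4.
  x = 1: f_y(1, y) = 3*y**2 - 8*y + 5; vanishes at y ∈ {1}. (1, 1): f_x = -28 ≠ 0.
  x = 2: f_y(2, y) = 3*y**2 - 12*y + 11; no integer root y with |y| ≤ 4.
  x = 3: f_y(3, y) = 3*y**2 - 16*y + 21; vanishes at y ∈ {3}. (3, 3): f_x = 0, f = 0 — SINGULAR.
  x = 4: f_y(4, y) = 3*y**2 - 20*y + 35; no integer root y with |y| ≤ 4.
Only singular point on the grid: (3, 3).
Classify: substitute x = 3 + u, y = 3 + v and expand: f = -3*u**3 + 2*u**2*v - 2*u*v**2 + v**3 + v**2.
No constant or linear terms (consistent with a singular point). Quadratic part: v**2. Cubic part: -3*u**3 + 2*u**2*v - 2*u*v**2 + v**3.
The quadratic part v**2 is a perfect square, so there is a single (double) tangent line v = 0, i.e. y = 3. Restricting the cubic part to that line (v = 0) leaves -3*u**3 ≠ 0, so f is not divisible by v and the branch is v² ≈ 3*u**3 to lowest order — this is a cusp.
Classification: cusp.
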